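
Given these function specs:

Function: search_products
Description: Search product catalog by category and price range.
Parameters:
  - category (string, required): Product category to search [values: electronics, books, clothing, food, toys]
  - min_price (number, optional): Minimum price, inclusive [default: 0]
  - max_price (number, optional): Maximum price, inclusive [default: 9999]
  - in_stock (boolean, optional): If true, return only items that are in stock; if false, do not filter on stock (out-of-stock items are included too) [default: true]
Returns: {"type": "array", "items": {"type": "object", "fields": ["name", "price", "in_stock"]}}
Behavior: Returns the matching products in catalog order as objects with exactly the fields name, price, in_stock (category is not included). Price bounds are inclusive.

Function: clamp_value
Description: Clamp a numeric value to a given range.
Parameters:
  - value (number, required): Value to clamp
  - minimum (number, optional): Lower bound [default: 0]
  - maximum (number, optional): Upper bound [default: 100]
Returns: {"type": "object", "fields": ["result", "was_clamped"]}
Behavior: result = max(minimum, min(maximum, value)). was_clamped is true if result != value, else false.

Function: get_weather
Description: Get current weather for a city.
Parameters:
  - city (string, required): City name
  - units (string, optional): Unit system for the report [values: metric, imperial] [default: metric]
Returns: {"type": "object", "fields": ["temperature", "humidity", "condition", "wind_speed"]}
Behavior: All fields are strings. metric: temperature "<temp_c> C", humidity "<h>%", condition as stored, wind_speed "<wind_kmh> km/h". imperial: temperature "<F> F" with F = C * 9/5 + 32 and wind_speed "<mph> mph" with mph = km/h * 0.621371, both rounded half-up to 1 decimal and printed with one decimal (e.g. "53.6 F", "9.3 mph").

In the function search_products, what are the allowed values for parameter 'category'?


The search_products spec declares:
  - category (string, required): Product category to search [values: electronics, books, clothing, food, toys]
Allowed values:
electronics, books, clothing, food, toys


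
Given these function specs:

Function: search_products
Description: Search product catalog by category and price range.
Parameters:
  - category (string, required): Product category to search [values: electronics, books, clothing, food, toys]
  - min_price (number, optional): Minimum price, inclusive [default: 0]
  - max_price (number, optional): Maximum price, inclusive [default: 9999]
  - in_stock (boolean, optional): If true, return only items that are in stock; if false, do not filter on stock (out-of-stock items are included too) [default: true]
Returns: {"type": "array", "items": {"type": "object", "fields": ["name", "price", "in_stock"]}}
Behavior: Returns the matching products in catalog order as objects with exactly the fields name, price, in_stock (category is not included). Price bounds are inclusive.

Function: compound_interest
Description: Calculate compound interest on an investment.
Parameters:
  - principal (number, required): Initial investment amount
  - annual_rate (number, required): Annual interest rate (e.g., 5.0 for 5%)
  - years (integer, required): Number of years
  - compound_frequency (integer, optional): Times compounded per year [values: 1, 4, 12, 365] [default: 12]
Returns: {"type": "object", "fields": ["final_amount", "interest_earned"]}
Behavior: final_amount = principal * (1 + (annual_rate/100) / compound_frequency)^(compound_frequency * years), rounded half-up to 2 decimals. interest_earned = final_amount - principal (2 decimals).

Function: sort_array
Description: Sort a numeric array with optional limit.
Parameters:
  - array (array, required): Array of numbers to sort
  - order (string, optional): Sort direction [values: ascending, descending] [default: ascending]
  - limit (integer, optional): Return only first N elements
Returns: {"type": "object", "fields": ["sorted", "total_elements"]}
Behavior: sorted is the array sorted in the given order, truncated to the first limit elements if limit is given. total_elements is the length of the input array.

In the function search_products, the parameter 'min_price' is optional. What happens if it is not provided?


The search_products spec declares:
  - min_price (number, optional): Minimum price, inclusive [default: 0]
It defaults to 0


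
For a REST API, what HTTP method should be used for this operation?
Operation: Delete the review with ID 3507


GET = read, POST = create, PUT = update/replace, DELETE = remove
This operation is a removal.
DELETE


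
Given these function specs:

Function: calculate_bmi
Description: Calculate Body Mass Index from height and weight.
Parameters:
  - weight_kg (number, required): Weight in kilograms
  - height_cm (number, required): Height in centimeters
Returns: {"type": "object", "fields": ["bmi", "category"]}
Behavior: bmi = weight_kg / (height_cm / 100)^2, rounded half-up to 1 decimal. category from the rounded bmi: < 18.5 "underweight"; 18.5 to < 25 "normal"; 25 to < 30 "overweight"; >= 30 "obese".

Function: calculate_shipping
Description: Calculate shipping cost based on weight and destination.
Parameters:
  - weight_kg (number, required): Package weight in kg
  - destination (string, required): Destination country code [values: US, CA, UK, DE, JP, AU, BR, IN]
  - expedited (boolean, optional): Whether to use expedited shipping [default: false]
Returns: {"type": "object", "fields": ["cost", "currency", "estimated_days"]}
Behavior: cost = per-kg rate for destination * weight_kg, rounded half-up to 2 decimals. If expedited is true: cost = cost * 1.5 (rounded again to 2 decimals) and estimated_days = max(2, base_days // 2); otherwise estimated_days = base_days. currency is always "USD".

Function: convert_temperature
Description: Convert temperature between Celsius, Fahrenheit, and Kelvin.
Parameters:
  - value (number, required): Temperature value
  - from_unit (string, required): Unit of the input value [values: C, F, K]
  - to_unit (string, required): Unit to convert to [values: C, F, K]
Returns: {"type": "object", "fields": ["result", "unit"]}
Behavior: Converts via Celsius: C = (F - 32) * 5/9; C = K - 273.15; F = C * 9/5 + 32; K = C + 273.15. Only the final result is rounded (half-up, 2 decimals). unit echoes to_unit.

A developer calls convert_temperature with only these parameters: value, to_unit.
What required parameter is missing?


Required parameters: value, from_unit, to_unit
Provided: value, to_unit
Missing: from_unit
from_unit


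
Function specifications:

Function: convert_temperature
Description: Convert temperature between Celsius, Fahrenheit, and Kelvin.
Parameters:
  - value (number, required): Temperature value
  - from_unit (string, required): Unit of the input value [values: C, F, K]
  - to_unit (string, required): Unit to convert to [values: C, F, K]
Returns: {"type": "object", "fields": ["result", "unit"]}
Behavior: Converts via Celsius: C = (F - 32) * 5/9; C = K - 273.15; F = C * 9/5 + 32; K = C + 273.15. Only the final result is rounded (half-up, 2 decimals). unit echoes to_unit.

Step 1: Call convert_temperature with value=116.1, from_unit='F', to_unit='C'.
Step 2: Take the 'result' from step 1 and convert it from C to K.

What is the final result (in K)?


Step 1: convert_temperature(value=116.1, from_unit=F, to_unit=C)
  To C: (116.1 - 32) * 5/9 = 46.722222
  Target is C: 46.722222
  Round to 2 decimals: 46.72
  -> result = 46.72 C
Step 2: convert_temperature(value=46.72, from_unit=C, to_unit=K)
  Input already in C: 46.72
  To K: 46.72 + 273.15 = 319.87
  Round to 2 decimals: 319.87
  -> result = 319.87 K
319.87 K


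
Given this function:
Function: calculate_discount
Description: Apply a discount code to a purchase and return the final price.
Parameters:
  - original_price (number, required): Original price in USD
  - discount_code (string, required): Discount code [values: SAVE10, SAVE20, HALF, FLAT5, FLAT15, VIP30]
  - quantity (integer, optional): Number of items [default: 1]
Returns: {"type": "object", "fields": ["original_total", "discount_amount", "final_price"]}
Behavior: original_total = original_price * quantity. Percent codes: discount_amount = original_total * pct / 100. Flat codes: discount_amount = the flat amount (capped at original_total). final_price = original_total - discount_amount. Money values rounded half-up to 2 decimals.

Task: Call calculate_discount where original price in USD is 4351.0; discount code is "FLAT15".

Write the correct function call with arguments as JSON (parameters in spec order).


Mapping each described value to its parameter name:
  'Original price in USD' -> original_price = 4351.0
  'Discount code' -> discount_code = "FLAT15"
calculate_discount({"original_price": 4351.0, "discount_code": "FLAT15"})


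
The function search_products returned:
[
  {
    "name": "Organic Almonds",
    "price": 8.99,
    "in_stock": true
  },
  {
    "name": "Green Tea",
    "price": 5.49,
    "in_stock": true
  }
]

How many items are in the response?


Items: Organic Almonds, Green Tea
2


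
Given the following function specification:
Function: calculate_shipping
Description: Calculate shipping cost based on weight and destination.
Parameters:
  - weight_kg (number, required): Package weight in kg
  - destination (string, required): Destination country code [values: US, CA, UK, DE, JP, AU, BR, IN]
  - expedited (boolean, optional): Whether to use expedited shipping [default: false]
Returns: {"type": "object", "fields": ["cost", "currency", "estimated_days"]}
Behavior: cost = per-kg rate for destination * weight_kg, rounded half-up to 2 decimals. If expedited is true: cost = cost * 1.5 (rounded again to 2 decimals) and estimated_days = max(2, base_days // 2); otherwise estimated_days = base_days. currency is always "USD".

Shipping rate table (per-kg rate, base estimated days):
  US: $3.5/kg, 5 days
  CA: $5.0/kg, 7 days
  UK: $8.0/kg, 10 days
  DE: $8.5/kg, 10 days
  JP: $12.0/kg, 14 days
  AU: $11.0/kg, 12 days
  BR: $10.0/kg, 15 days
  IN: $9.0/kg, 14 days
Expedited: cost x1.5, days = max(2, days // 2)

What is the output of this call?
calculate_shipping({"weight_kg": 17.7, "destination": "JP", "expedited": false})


Rate for JP: $12.0/kg, base 14 days
cost = 12.0 * 17.7 = 212.4 -> 212.40
expedited not set/false: estimated_days = 14
Output:
{"cost": 212.4, "currency": "USD", "estimated_days": 14}


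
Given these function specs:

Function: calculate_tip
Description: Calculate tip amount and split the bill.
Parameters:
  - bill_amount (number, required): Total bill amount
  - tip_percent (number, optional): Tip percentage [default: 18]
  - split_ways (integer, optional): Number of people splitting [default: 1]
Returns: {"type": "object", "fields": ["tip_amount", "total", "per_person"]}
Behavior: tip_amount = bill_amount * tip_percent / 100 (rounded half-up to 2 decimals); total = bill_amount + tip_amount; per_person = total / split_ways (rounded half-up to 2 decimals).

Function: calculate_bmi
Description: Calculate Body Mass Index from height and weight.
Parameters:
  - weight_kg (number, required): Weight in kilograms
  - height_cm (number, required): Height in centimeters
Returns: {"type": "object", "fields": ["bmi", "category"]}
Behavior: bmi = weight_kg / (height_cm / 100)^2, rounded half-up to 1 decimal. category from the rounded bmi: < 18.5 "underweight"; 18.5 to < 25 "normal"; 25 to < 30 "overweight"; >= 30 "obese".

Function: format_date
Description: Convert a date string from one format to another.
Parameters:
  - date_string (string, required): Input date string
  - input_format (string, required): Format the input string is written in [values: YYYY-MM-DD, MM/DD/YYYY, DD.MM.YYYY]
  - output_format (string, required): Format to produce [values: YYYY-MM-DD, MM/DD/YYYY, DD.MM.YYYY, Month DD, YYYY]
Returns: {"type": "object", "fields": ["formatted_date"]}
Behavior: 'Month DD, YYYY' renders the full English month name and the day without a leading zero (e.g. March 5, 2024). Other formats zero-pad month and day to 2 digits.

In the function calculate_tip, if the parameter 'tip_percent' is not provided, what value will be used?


The calculate_tip spec declares:
  - tip_percent (number, optional): Tip percentage [default: 18]
Default:
18


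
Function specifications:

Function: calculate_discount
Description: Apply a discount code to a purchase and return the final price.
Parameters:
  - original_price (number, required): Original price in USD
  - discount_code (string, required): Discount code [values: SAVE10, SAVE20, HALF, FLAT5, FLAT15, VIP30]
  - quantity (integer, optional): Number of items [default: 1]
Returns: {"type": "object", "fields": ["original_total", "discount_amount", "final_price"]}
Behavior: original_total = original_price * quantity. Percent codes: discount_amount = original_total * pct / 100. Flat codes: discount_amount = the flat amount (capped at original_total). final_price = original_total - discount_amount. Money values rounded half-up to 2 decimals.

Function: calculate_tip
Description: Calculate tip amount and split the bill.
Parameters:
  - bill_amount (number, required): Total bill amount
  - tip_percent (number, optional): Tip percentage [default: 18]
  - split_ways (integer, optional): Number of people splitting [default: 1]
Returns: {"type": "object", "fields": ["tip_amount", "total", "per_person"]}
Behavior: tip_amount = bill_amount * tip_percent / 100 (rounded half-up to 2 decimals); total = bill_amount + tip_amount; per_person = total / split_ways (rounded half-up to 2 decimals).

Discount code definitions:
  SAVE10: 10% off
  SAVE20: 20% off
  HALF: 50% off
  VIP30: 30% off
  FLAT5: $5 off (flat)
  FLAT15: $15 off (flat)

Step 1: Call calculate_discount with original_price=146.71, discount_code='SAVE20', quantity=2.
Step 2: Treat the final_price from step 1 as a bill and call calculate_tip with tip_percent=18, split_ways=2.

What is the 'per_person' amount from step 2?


Step 1: calculate_discount(original_price=146.71, discount_code=SAVE20, quantity=2)
  original_total = 146.71 * 2 = 293.42
  SAVE20 = 20% off: discount_amount = 293.42 * 20/100 = 58.684 -> 58.68
  final_price = 293.42 - 58.68 = 234.74
  -> final_price = 234.74
Step 2: calculate_tip(bill_amount=234.74, tip_percent=18, split_ways=2)
  tip_amount = 234.74 * 18/100 = 42.2532 -> 42.25
  total = 234.74 + 42.25 = 276.99
  per_person = 276.99 / 2 = 138.495 -> 138.50
  -> per_person = 138.50
$138.50


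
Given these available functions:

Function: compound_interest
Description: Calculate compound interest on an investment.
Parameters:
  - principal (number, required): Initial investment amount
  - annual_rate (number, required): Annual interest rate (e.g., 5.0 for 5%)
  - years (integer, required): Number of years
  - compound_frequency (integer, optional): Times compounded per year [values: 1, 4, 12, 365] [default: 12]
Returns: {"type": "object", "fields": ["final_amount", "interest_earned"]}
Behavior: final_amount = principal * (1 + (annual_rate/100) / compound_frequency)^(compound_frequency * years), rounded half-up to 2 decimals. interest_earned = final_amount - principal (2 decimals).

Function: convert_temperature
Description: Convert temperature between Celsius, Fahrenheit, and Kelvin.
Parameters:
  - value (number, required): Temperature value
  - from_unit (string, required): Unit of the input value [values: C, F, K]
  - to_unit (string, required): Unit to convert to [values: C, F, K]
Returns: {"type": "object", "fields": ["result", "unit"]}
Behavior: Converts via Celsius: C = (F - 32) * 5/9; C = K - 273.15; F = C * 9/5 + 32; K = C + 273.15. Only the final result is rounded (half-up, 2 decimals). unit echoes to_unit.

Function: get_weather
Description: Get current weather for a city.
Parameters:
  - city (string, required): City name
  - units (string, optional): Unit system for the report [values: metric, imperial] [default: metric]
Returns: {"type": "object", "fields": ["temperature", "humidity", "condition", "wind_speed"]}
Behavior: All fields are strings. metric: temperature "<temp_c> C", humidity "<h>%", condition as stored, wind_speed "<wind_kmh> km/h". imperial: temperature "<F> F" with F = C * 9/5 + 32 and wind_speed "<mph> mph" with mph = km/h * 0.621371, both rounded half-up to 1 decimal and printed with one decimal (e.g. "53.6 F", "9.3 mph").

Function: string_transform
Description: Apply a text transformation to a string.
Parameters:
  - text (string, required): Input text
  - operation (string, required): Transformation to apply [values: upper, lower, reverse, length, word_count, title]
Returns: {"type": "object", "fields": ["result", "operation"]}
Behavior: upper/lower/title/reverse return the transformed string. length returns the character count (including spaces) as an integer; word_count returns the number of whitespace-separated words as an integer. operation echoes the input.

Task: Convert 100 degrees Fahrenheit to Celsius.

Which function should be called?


The task needs a function whose description is: Convert temperature between Celsius, Fahrenheit, and Kelvin.
convert_temperature


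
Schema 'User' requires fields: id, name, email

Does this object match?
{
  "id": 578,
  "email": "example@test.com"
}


Checking required fields...
Missing: name
Invalid - missing required field 'name'


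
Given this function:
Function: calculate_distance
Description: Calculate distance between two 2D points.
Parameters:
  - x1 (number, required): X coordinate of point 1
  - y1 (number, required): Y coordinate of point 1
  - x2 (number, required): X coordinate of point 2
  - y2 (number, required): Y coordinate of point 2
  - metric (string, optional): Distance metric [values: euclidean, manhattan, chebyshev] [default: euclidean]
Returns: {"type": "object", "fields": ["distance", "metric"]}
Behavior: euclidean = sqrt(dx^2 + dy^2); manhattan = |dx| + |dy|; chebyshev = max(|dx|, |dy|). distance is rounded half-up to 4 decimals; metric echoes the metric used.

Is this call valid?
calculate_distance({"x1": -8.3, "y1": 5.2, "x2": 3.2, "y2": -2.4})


Checking all required parameters present and types match... All valid.
Valid


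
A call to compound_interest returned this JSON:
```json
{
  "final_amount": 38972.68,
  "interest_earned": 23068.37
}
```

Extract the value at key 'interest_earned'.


23068.37


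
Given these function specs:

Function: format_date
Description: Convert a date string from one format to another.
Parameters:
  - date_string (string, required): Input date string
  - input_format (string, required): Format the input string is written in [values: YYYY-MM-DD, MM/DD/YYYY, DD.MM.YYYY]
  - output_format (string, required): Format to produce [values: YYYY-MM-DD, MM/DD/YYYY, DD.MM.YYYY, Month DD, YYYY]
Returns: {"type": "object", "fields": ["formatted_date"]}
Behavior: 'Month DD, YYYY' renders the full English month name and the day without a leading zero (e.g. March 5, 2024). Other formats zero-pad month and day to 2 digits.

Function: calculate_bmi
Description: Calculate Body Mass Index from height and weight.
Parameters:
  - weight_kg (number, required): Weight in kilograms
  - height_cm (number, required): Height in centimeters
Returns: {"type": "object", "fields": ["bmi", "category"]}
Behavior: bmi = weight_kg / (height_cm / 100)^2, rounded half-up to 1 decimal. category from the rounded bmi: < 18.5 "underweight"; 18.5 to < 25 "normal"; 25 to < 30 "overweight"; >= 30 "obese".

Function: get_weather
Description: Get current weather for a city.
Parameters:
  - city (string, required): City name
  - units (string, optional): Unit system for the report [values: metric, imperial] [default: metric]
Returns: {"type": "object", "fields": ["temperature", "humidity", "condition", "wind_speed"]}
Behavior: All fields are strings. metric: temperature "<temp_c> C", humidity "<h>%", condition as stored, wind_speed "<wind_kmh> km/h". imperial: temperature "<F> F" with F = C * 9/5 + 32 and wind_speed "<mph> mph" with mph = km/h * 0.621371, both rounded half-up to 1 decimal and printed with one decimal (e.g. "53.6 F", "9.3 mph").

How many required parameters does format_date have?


Parameters of format_date: date_string (required), input_format (required), output_format (required)
Required count:
3


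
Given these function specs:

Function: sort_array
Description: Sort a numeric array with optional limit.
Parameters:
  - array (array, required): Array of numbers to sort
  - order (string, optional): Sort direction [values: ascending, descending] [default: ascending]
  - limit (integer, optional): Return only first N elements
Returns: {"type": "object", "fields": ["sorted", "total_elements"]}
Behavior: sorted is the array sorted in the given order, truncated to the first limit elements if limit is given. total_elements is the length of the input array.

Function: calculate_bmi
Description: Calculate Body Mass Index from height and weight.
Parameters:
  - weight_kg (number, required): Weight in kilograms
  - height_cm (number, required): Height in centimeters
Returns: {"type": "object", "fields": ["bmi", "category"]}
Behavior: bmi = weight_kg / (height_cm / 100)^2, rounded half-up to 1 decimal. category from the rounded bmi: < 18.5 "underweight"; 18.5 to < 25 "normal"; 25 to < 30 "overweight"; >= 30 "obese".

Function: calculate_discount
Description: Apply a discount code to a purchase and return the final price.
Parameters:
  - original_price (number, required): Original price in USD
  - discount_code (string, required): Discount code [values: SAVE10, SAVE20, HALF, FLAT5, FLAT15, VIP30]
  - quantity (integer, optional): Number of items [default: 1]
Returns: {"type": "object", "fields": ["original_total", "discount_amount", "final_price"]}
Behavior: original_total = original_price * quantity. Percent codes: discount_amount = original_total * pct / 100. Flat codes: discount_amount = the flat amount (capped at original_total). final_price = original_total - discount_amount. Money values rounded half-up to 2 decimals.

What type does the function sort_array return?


The sort_array spec declares Returns: {"type": "object", "fields": ["sorted", "total_elements"]}
Type:
object


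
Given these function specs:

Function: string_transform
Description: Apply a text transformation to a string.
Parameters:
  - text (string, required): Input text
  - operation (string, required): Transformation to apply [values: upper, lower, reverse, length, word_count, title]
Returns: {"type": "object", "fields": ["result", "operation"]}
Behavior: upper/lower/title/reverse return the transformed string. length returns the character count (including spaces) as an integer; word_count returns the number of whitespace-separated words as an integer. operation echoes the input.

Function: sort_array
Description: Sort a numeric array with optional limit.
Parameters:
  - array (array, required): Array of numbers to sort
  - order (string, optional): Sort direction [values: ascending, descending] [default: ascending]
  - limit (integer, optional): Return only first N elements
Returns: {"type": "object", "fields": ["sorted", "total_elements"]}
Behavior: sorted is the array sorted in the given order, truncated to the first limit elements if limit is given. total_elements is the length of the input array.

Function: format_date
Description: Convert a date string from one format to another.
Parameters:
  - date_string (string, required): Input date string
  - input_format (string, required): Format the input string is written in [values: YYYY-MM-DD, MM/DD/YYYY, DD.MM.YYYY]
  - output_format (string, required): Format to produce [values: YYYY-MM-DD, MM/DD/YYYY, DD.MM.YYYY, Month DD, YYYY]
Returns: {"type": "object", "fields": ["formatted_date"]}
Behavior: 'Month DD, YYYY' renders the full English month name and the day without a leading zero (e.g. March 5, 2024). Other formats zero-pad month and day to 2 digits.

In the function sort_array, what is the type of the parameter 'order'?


The sort_array spec declares:
  - order (string, optional): Sort direction [values: ascending, descending] [default: ascending]
Type:
string


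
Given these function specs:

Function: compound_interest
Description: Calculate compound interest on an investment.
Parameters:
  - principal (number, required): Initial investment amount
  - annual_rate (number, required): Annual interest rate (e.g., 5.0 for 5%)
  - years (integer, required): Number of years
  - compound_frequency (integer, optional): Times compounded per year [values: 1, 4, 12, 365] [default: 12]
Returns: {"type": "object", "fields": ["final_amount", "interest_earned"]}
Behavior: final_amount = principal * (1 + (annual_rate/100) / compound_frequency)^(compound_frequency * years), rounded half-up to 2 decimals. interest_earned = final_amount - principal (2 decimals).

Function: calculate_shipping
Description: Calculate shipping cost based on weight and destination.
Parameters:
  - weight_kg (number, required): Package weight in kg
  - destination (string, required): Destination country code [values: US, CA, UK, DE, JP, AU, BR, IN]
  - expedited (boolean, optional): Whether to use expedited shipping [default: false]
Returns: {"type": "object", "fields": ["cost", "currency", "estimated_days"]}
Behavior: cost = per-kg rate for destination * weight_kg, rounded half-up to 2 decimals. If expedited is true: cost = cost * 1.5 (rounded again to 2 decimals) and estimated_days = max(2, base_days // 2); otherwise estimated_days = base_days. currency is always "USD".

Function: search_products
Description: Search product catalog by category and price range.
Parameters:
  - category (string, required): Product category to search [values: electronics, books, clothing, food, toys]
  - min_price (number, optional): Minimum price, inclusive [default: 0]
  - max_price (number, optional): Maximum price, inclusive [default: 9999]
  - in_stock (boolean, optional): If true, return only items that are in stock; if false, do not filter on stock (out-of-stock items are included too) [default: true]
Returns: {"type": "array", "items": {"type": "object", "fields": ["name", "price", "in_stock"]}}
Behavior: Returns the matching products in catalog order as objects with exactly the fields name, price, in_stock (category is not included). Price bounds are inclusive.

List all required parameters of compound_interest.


Parameters of compound_interest and their required/optional flag:
  principal: required
  annual_rate: required
  years: required
  compound_frequency: optional
annual_rate, principal, years


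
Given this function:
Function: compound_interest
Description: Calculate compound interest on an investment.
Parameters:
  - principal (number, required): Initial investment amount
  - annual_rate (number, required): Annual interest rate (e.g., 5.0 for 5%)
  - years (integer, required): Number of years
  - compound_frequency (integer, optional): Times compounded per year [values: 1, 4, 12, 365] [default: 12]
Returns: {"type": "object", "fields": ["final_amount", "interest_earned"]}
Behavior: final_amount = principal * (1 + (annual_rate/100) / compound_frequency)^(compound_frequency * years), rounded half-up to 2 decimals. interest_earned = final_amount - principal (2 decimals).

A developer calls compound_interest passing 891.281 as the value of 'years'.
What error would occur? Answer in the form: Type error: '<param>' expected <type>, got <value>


Spec: 'years' is declared as integer; 891.281 is a non-integer number.
Type error: 'years' expected integer, got 891.281


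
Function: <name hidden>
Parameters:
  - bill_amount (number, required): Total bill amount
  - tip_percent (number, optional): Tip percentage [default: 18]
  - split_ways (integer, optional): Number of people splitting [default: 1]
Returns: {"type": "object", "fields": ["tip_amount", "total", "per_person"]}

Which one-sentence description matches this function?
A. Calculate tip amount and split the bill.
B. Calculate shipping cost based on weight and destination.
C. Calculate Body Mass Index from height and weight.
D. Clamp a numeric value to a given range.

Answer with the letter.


Parameters bill_amount, tip_percent, split_ways and return ["tip_amount", "total", "per_person"] fit: Calculate tip amount and split the bill.
A


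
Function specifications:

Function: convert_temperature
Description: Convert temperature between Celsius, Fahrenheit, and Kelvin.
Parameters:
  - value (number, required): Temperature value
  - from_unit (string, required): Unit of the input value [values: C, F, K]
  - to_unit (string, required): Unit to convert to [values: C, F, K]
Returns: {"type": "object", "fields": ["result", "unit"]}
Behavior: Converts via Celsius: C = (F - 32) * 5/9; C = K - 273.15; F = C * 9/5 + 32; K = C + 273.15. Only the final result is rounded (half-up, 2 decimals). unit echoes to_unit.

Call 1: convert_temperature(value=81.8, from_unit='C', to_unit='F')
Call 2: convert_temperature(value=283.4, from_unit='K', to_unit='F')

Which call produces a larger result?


Call 1:
  Input already in C: 81.8
  To F: 81.8 * 9/5 + 32 = 179.24
  Round to 2 decimals: 179.24
  -> 179.24 F
Call 2:
  To C: 283.4 - 273.15 = 10.25
  To F: 10.25 * 9/5 + 32 = 50.45
  Round to 2 decimals: 50.45
  -> 50.45 F
Call 1 (179.24 F)


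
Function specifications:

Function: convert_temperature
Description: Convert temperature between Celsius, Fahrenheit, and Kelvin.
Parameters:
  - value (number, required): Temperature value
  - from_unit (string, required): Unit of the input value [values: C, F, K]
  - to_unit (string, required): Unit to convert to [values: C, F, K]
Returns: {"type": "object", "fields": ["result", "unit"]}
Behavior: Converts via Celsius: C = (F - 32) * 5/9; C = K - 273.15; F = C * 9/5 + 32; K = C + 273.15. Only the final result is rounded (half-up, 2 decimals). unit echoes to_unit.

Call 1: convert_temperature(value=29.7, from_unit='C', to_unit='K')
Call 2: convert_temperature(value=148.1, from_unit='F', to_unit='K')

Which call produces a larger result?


Call 1:
  Input already in C: 29.7
  To K: 29.7 + 273.15 = 302.85
  Round to 2 decimals: 302.85
  -> 302.85 K
Call 2:
  To C: (148.1 - 32) * 5/9 = 64.5
  To K: 64.5 + 273.15 = 337.65
  Round to 2 decimals: 337.65
  -> 337.65 K
Call 2 (337.65 K)


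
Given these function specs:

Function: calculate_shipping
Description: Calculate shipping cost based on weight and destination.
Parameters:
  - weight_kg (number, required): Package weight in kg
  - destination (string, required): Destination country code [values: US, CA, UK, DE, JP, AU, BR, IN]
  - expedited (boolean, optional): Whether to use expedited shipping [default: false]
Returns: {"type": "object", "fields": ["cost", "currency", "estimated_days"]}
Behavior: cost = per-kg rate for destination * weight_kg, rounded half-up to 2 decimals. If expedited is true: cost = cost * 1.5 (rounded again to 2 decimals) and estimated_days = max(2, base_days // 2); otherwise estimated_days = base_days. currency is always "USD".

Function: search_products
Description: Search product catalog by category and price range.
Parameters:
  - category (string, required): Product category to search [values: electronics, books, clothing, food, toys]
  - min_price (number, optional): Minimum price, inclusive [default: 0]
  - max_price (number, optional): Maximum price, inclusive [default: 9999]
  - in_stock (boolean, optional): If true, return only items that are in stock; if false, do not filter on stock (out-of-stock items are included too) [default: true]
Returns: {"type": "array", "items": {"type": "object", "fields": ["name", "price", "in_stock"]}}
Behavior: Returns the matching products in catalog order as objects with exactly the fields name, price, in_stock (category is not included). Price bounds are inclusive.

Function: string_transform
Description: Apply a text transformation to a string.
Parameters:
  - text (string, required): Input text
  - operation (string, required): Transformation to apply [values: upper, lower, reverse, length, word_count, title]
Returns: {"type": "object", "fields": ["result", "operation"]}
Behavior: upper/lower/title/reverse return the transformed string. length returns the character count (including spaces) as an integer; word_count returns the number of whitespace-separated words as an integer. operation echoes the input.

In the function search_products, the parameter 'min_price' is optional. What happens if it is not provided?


The search_products spec declares:
  - min_price (number, optional): Minimum price, inclusive [default: 0]
It defaults to 0


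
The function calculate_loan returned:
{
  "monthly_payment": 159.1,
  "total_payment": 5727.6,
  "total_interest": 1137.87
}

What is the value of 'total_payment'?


5727.6


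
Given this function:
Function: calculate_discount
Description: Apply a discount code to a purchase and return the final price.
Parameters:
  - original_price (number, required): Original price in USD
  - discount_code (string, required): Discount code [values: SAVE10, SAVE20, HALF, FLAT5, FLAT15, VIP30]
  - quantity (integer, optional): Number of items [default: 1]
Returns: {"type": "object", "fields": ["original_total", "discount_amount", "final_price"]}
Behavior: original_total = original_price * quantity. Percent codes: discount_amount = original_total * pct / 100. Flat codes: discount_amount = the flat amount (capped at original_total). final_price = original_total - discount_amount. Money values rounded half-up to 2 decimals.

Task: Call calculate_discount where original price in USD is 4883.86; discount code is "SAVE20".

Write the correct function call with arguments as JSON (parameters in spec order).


Mapping each described value to its parameter name:
  'Original price in USD' -> original_price = 4883.86
  'Discount code' -> discount_code = "SAVE20"
calculate_discount({"original_price": 4883.86, "discount_code": "SAVE20"})


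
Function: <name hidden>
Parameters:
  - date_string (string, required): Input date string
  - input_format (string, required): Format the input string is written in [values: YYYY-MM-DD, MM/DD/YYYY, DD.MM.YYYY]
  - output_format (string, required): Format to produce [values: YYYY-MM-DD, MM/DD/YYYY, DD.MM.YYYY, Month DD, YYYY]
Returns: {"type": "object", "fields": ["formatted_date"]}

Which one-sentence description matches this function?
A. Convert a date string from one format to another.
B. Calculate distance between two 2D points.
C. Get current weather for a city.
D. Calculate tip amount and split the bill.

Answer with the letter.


Parameters date_string, input_format, output_format and return ["formatted_date"] fit: Convert a date string from one format to another.
A


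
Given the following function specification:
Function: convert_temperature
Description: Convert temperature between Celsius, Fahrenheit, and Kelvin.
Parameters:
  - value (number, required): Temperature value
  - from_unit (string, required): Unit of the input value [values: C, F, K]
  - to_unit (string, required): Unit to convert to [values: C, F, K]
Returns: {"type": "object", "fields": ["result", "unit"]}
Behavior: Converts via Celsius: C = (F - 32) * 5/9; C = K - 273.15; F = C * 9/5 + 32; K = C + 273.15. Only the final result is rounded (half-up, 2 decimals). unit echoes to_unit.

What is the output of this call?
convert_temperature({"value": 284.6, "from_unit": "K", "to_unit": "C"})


To C: 284.6 - 273.15 = 11.45
Target is C: 11.45
Round to 2 decimals: 11.45
Output:
{"result": 11.45, "unit": "C"}


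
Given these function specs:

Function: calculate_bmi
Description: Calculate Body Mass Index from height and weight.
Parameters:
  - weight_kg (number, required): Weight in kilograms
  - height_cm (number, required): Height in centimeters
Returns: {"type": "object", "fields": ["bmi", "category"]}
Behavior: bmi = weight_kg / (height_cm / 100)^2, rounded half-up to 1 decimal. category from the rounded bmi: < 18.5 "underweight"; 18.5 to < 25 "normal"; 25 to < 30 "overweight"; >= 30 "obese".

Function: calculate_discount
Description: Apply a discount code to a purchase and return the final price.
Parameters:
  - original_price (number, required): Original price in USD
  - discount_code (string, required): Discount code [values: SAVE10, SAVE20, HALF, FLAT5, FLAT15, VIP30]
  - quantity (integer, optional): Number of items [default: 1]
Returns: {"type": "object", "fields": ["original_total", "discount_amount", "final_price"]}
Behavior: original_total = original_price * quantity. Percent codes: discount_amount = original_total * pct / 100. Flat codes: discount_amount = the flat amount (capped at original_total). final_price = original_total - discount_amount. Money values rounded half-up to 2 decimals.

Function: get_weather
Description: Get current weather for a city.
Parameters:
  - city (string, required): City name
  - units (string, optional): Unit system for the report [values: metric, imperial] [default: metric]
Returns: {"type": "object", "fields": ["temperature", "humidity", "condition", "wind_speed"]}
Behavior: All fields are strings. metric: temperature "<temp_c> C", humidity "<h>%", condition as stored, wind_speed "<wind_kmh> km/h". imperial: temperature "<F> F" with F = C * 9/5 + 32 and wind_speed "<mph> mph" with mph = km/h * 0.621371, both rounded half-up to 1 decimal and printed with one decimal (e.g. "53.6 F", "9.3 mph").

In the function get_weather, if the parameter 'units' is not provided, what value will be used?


The get_weather spec declares:
  - units (string, optional): Unit system for the report [values: metric, imperial] [default: metric]
Default:
metric


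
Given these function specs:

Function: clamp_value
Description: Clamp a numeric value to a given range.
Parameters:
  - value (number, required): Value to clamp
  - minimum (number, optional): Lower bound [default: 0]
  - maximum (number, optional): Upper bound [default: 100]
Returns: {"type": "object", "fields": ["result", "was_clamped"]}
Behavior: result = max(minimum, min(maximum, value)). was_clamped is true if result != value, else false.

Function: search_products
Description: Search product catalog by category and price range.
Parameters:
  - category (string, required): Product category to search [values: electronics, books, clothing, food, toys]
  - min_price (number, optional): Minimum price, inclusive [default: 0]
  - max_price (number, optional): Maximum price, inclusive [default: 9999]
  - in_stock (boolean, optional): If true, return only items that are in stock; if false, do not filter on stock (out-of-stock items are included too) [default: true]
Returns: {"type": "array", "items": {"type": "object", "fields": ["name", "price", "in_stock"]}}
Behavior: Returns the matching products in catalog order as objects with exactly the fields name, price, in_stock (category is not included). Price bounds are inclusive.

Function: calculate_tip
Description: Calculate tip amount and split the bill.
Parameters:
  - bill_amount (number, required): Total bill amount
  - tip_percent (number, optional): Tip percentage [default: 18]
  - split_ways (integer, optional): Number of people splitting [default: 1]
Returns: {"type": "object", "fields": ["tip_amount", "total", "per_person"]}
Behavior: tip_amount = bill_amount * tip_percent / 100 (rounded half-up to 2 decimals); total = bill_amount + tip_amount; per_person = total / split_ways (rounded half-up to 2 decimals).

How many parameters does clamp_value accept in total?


Parameters of clamp_value: value (required), minimum (optional), maximum (optional)
Total:
3


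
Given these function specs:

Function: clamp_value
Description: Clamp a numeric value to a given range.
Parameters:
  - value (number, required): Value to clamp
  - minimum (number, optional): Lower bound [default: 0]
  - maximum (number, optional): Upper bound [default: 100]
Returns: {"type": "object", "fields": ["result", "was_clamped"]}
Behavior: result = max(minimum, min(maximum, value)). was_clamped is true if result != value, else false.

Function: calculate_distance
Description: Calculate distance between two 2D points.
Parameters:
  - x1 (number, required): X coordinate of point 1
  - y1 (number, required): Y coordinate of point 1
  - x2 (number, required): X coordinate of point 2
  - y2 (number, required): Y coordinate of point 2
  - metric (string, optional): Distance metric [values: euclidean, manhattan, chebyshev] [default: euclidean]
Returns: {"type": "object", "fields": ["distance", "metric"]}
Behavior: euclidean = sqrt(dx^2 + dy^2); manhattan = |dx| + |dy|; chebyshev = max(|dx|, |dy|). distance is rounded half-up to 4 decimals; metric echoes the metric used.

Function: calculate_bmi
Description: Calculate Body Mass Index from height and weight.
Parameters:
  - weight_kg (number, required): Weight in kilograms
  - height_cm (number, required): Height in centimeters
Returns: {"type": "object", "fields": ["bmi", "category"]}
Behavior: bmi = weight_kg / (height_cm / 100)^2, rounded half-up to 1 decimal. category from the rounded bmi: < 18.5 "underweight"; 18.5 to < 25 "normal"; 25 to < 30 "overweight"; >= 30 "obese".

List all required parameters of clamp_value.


Parameters of clamp_value and their required/optional flag:
  value: required
  minimum: optional
  maximum: optional
value
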